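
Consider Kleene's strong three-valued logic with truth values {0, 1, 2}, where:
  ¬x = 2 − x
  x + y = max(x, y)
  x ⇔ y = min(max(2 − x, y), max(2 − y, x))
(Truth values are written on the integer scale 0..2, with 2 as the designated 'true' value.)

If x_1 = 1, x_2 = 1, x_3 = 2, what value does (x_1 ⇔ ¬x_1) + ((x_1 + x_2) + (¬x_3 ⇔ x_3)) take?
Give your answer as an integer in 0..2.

¬x_1 = ¬1 = 1
x_1 ⇔ ¬x_1 = 1 ⇔ 1 = 1
x_1 + x_2 = 1 + 1 = 1
¬x_3 = ¬2 = 0
¬x_3 ⇔ x_3 = 0 ⇔ 2 = 0
(x_1 + x_2) + (¬x_3 ⇔ x_3) = 1 + 0 = 1
(x_1 ⇔ ¬x_1) + ((x_1 + x_2) + (¬x_3 ⇔ x_3)) = 1 + 1 = 1

1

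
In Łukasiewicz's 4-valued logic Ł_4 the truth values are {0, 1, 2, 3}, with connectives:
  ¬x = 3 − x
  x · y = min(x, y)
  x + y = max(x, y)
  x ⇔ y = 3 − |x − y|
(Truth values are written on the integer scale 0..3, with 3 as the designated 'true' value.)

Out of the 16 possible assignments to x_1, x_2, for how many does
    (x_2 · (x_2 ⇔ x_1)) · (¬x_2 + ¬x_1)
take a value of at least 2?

1

x_1 = 0, x_2 = 0 ↦ 0  <
x_1 = 0, x_2 = 1 ↦ 1  <
x_1 = 0, x_2 = 2 ↦ 1  <
x_1 = 0, x_2 = 3 ↦ 0  <
x_1 = 1, x_2 = 0 ↦ 0  <
x_1 = 1, x_2 = 1 ↦ 1  <
x_1 = 1, x_2 = 2 ↦ 2  ≥
x_1 = 1, x_2 = 3 ↦ 1  <
x_1 = 2, x_2 = 0 ↦ 0  <
x_1 = 2, x_2 = 1 ↦ 1  <
x_1 = 2, x_2 = 2 ↦ 1  <
x_1 = 2, x_2 = 3 ↦ 1  <
x_1 = 3, x_2 = 0 ↦ 0  <
x_1 = 3, x_2 = 1 ↦ 1  <
x_1 = 3, x_2 = 2 ↦ 1  <
x_1 = 3, x_2 = 3 ↦ 0  <
So 1 of the 16 assignments meets the threshold.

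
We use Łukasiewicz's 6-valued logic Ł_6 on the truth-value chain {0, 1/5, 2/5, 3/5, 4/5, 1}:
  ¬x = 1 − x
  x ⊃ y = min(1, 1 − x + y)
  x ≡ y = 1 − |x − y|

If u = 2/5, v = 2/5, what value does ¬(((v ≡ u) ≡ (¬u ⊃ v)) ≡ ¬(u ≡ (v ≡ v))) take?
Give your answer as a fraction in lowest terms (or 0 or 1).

v ≡ u = 2/5 ≡ 2/5 = 1
¬u = ¬2/5 = 3/5
¬u ⊃ v = 3/5 ⊃ 2/5 = 4/5
(v ≡ u) ≡ (¬u ⊃ v) = 1 ≡ 4/5 = 4/5
v ≡ v = 2/5 ≡ 2/5 = 1
u ≡ (v ≡ v) = 2/5 ≡ 1 = 2/5
¬(u ≡ (v ≡ v)) = ¬2/5 = 3/5
((v ≡ u) ≡ (¬u ⊃ v)) ≡ ¬(u ≡ (v ≡ v)) = 4/5 ≡ 3/5 = 4/5
¬(((v ≡ u) ≡ (¬u ⊃ v)) ≡ ¬(u ≡ (v ≡ v))) = ¬4/5 = 1/5

1/5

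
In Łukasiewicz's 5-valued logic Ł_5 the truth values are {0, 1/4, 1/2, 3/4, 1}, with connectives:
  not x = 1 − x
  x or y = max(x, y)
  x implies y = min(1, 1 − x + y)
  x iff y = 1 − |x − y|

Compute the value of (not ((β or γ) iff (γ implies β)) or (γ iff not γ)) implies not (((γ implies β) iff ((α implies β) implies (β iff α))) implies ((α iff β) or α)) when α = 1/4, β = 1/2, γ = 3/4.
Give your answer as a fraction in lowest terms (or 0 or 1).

β or γ = 1/2 or 3/4 = 3/4
γ implies β = 3/4 implies 1/2 = 3/4
(β or γ) iff (γ implies β) = 3/4 iff 3/4 = 1
not ((β or γ) iff (γ implies β)) = not 1 = 0
not γ = not 3/4 = 1/4
γ iff not γ = 3/4 iff 1/4 = 1/2
not ((β or γ) iff (γ implies β)) or (γ iff not γ) = 0 or 1/2 = 1/2
γ implies β = 3/4 implies 1/2 = 3/4
α implies β = 1/4 implies 1/2 = 1
β iff α = 1/2 iff 1/4 = 3/4
(α implies β) implies (β iff α) = 1 implies 3/4 = 3/4
(γ implies β) iff ((α implies β) implies (β iff α)) = 3/4 iff 3/4 = 1
α iff β = 1/4 iff 1/2 = 3/4
(α iff β) or α = 3/4 or 1/4 = 3/4
((γ implies β) iff ((α implies β) implies (β iff α))) implies ((α iff β) or α) = 1 implies 3/4 = 3/4
not (((γ implies β) iff ((α implies β) implies (β iff α))) implies ((α iff β) or α)) = not 3/4 = 1/4
(not ((β or γ) iff (γ implies β)) or (γ iff not γ)) implies not (((γ implies β) iff ((α implies β) implies (β iff α))) implies ((α iff β) or α)) = 1/2 implies 1/4 = 3/4

3/4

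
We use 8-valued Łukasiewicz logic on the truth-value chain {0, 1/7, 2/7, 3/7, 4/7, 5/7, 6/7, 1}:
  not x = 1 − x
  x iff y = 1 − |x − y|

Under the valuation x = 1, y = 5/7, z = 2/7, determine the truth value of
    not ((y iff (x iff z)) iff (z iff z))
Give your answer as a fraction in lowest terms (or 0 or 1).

x iff z = 1 iff 2/7 = 2/7
y iff (x iff z) = 5/7 iff 2/7 = 4/7
z iff z = 2/7 iff 2/7 = 1
(y iff (x iff z)) iff (z iff z) = 4/7 iff 1 = 4/7
not ((y iff (x iff z)) iff (z iff z)) = not 4/7 = 3/7

3/7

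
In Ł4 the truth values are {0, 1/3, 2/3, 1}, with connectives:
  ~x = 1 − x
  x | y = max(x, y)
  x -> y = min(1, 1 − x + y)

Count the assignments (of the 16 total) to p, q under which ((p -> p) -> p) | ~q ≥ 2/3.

p = 0, q = 0 ↦ 1  ≥
p = 0, q = 1/3 ↦ 2/3  ≥
p = 0, q = 2/3 ↦ 1/3  <
p = 0, q = 1 ↦ 0  <
p = 1/3, q = 0 ↦ 1  ≥
p = 1/3, q = 1/3 ↦ 2/3  ≥
p = 1/3, q = 2/3 ↦ 1/3  <
p = 1/3, q = 1 ↦ 1/3  <
p = 2/3, q = 0 ↦ 1  ≥
p = 2/3, q = 1/3 ↦ 2/3  ≥
p = 2/3, q = 2/3 ↦ 2/3  ≥
p = 2/3, q = 1 ↦ 2/3  ≥
p = 1, q = 0 ↦ 1  ≥
p = 1, q = 1/3 ↦ 1  ≥
p = 1, q = 2/3 ↦ 1  ≥
p = 1, q = 1 ↦ 1  ≥
So 12 of the 16 assignments meet the threshold.

12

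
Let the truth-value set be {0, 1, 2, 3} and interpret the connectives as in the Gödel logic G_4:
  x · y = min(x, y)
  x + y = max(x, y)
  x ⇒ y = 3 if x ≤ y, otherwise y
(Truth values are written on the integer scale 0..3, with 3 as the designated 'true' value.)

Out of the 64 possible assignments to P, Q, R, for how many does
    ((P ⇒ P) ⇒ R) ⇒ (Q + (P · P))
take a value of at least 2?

value 3: 50 assignments (counts)
value 2: 5 assignments (counts)
value 1: 6 assignments
value 0: 3 assignments
So 55 of the 64 assignments meet the threshold.

55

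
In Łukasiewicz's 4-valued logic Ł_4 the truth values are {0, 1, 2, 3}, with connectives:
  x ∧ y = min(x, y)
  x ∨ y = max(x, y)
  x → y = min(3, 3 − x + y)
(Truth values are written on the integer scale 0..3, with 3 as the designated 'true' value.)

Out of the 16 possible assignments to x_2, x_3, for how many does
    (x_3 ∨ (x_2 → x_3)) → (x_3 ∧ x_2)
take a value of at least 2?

8

x_2 = 0, x_3 = 0 ↦ 0  <
x_2 = 0, x_3 = 1 ↦ 0  <
x_2 = 0, x_3 = 2 ↦ 0  <
x_2 = 0, x_3 = 3 ↦ 0  <
x_2 = 1, x_3 = 0 ↦ 1  <
x_2 = 1, x_3 = 1 ↦ 1  <
x_2 = 1, x_3 = 2 ↦ 1  <
x_2 = 1, x_3 = 3 ↦ 1  <
x_2 = 2, x_3 = 0 ↦ 2  ≥
x_2 = 2, x_3 = 1 ↦ 2  ≥
x_2 = 2, x_3 = 2 ↦ 2  ≥
x_2 = 2, x_3 = 3 ↦ 2  ≥
x_2 = 3, x_3 = 0 ↦ 3  ≥
x_2 = 3, x_3 = 1 ↦ 3  ≥
x_2 = 3, x_3 = 2 ↦ 3  ≥
x_2 = 3, x_3 = 3 ↦ 3  ≥
So 8 of the 16 assignments meet the threshold.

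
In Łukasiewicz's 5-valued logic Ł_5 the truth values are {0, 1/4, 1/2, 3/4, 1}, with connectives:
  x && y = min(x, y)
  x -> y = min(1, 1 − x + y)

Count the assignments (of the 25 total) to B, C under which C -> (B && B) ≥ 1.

value 1: 15 assignments (counts)
value 3/4: 4 assignments
value 1/2: 3 assignments
value 1/4: 2 assignments
value 0: 1 assignment
So 15 of the 25 assignments meet the threshold.

15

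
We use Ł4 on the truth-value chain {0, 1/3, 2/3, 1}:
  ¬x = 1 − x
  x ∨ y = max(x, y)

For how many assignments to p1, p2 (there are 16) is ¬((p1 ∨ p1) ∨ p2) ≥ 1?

p1 = 0, p2 = 0 ↦ 1  ≥
p1 = 0, p2 = 1/3 ↦ 2/3  <
p1 = 0, p2 = 2/3 ↦ 1/3  <
p1 = 0, p2 = 1 ↦ 0  <
p1 = 1/3, p2 = 0 ↦ 2/3  <
p1 = 1/3, p2 = 1/3 ↦ 2/3  <
p1 = 1/3, p2 = 2/3 ↦ 1/3  <
p1 = 1/3, p2 = 1 ↦ 0  <
p1 = 2/3, p2 = 0 ↦ 1/3  <
p1 = 2/3, p2 = 1/3 ↦ 1/3  <
p1 = 2/3, p2 = 2/3 ↦ 1/3  <
p1 = 2/3, p2 = 1 ↦ 0  <
p1 = 1, p2 = 0 ↦ 0  <
p1 = 1, p2 = 1/3 ↦ 0  <
p1 = 1, p2 = 2/3 ↦ 0  <
p1 = 1, p2 = 1 ↦ 0  <
So 1 of the 16 assignments meets the threshold.

1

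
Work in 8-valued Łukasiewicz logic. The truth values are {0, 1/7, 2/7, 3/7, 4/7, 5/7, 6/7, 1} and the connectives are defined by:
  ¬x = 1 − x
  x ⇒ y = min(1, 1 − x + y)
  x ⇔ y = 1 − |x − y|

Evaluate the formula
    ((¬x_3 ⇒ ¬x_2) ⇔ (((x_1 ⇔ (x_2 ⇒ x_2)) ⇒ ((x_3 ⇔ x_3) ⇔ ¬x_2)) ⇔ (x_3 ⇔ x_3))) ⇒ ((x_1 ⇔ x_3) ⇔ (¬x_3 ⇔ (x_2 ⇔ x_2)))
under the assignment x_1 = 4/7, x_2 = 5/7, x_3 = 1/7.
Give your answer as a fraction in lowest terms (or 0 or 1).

¬x_3 = ¬1/7 = 6/7
¬x_2 = ¬5/7 = 2/7
¬x_3 ⇒ ¬x_2 = 6/7 ⇒ 2/7 = 3/7
x_2 ⇒ x_2 = 5/7 ⇒ 5/7 = 1
x_1 ⇔ (x_2 ⇒ x_2) = 4/7 ⇔ 1 = 4/7
x_3 ⇔ x_3 = 1/7 ⇔ 1/7 = 1
¬x_2 = ¬5/7 = 2/7
(x_3 ⇔ x_3) ⇔ ¬x_2 = 1 ⇔ 2/7 = 2/7
(x_1 ⇔ (x_2 ⇒ x_2)) ⇒ ((x_3 ⇔ x_3) ⇔ ¬x_2) = 4/7 ⇒ 2/7 = 5/7
x_3 ⇔ x_3 = 1/7 ⇔ 1/7 = 1
((x_1 ⇔ (x_2 ⇒ x_2)) ⇒ ((x_3 ⇔ x_3) ⇔ ¬x_2)) ⇔ (x_3 ⇔ x_3) = 5/7 ⇔ 1 = 5/7
(¬x_3 ⇒ ¬x_2) ⇔ (((x_1 ⇔ (x_2 ⇒ x_2)) ⇒ ((x_3 ⇔ x_3) ⇔ ¬x_2)) ⇔ (x_3 ⇔ x_3)) = 3/7 ⇔ 5/7 = 5/7
x_1 ⇔ x_3 = 4/7 ⇔ 1/7 = 4/7
¬x_3 = ¬1/7 = 6/7
x_2 ⇔ x_2 = 5/7 ⇔ 5/7 = 1
¬x_3 ⇔ (x_2 ⇔ x_2) = 6/7 ⇔ 1 = 6/7
(x_1 ⇔ x_3) ⇔ (¬x_3 ⇔ (x_2 ⇔ x_2)) = 4/7 ⇔ 6/7 = 5/7
((¬x_3 ⇒ ¬x_2) ⇔ (((x_1 ⇔ (x_2 ⇒ x_2)) ⇒ ((x_3 ⇔ x_3) ⇔ ¬x_2)) ⇔ (x_3 ⇔ x_3))) ⇒ ((x_1 ⇔ x_3) ⇔ (¬x_3 ⇔ (x_2 ⇔ x_2))) = 5/7 ⇒ 5/7 = 1

1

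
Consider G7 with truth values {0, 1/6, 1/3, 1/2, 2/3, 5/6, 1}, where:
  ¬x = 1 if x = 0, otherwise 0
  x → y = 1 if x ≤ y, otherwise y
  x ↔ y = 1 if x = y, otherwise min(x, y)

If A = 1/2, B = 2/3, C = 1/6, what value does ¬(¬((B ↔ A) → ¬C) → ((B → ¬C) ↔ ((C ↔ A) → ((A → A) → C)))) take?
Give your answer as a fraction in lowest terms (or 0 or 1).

B ↔ A = 2/3 ↔ 1/2 = 1/2
¬C = ¬1/6 = 0
(B ↔ A) → ¬C = 1/2 → 0 = 0
¬((B ↔ A) → ¬C) = ¬0 = 1
¬C = ¬1/6 = 0
B → ¬C = 2/3 → 0 = 0
C ↔ A = 1/6 ↔ 1/2 = 1/6
A → A = 1/2 → 1/2 = 1
(A → A) → C = 1 → 1/6 = 1/6
(C ↔ A) → ((A → A) → C) = 1/6 → 1/6 = 1
(B → ¬C) ↔ ((C ↔ A) → ((A → A) → C)) = 0 ↔ 1 = 0
¬((B ↔ A) → ¬C) → ((B → ¬C) ↔ ((C ↔ A) → ((A → A) → C))) = 1 → 0 = 0
¬(¬((B ↔ A) → ¬C) → ((B → ¬C) ↔ ((C ↔ A) → ((A → A) → C)))) = ¬0 = 1

1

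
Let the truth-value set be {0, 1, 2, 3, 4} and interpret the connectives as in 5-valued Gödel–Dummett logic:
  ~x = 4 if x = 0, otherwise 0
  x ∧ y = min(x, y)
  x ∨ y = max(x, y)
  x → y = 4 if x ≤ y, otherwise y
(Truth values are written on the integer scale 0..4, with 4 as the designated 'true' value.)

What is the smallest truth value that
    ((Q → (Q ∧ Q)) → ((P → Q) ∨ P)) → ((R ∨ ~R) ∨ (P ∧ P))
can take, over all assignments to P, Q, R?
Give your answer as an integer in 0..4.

Take P = 0, Q = 0, R = 1:
Q ∧ Q = 0 ∧ 0 = 0
Q → (Q ∧ Q) = 0 → 0 = 4
P → Q = 0 → 0 = 4
(P → Q) ∨ P = 4 ∨ 0 = 4
(Q → (Q ∧ Q)) → ((P → Q) ∨ P) = 4 → 4 = 4
~R = ~1 = 0
R ∨ ~R = 1 ∨ 0 = 1
P ∧ P = 0 ∧ 0 = 0
(R ∨ ~R) ∨ (P ∧ P) = 1 ∨ 0 = 1
((Q → (Q ∧ Q)) → ((P → Q) ∨ P)) → ((R ∨ ~R) ∨ (P ∧ P)) = 4 → 1 = 1
No assignment yields a value below 1, so this is the minimum.

1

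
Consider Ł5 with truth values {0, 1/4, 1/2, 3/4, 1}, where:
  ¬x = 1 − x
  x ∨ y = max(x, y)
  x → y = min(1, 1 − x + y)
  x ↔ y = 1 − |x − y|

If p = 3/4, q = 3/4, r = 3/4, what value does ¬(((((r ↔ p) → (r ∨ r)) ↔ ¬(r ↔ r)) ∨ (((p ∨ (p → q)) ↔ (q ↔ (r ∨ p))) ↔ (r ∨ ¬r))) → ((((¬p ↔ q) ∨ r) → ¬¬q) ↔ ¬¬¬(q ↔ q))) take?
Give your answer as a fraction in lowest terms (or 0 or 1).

3/4

r ↔ p = 3/4 ↔ 3/4 = 1
r ∨ r = 3/4 ∨ 3/4 = 3/4
(r ↔ p) → (r ∨ r) = 1 → 3/4 = 3/4
r ↔ r = 3/4 ↔ 3/4 = 1
¬(r ↔ r) = ¬1 = 0
((r ↔ p) → (r ∨ r)) ↔ ¬(r ↔ r) = 3/4 ↔ 0 = 1/4
p → q = 3/4 → 3/4 = 1
p ∨ (p → q) = 3/4 ∨ 1 = 1
r ∨ p = 3/4 ∨ 3/4 = 3/4
q ↔ (r ∨ p) = 3/4 ↔ 3/4 = 1
(p ∨ (p → q)) ↔ (q ↔ (r ∨ p)) = 1 ↔ 1 = 1
¬r = ¬3/4 = 1/4
r ∨ ¬r = 3/4 ∨ 1/4 = 3/4
((p ∨ (p → q)) ↔ (q ↔ (r ∨ p))) ↔ (r ∨ ¬r) = 1 ↔ 3/4 = 3/4
(((r ↔ p) → (r ∨ r)) ↔ ¬(r ↔ r)) ∨ (((p ∨ (p → q)) ↔ (q ↔ (r ∨ p))) ↔ (r ∨ ¬r)) = 1/4 ∨ 3/4 = 3/4
¬p = ¬3/4 = 1/4
¬p ↔ q = 1/4 ↔ 3/4 = 1/2
(¬p ↔ q) ∨ r = 1/2 ∨ 3/4 = 3/4
¬q = ¬3/4 = 1/4
¬¬q = ¬1/4 = 3/4
((¬p ↔ q) ∨ r) → ¬¬q = 3/4 → 3/4 = 1
q ↔ q = 3/4 ↔ 3/4 = 1
¬(q ↔ q) = ¬1 = 0
¬¬(q ↔ q) = ¬0 = 1
¬¬¬(q ↔ q) = ¬1 = 0
(((¬p ↔ q) ∨ r) → ¬¬q) ↔ ¬¬¬(q ↔ q) = 1 ↔ 0 = 0
((((r ↔ p) → (r ∨ r)) ↔ ¬(r ↔ r)) ∨ (((p ∨ (p → q)) ↔ (q ↔ (r ∨ p))) ↔ (r ∨ ¬r))) → ((((¬p ↔ q) ∨ r) → ¬¬q) ↔ ¬¬¬(q ↔ q)) = 3/4 → 0 = 1/4
¬(((((r ↔ p) → (r ∨ r)) ↔ ¬(r ↔ r)) ∨ (((p ∨ (p → q)) ↔ (q ↔ (r ∨ p))) ↔ (r ∨ ¬r))) → ((((¬p ↔ q) ∨ r) → ¬¬q) ↔ ¬¬¬(q ↔ q))) = ¬1/4 = 3/4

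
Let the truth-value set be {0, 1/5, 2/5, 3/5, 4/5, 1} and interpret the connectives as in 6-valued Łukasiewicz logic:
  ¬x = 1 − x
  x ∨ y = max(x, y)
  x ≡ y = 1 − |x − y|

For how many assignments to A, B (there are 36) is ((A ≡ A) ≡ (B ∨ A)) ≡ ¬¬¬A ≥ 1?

3

value 1: 3 assignments (counts)
value 4/5: 11 assignments
value 3/5: 4 assignments
value 2/5: 9 assignments
value 1/5: 2 assignments
value 0: 7 assignments
So 3 of the 36 assignments meet the threshold.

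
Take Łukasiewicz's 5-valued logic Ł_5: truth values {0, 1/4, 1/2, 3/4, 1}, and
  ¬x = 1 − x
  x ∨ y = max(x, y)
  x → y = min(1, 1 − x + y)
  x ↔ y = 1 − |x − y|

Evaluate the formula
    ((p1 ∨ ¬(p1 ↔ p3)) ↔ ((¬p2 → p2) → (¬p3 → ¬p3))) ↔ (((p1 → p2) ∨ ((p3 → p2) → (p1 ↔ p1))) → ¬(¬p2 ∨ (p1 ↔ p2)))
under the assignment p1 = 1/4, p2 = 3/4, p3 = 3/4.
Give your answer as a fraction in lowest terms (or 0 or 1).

1

p1 ↔ p3 = 1/4 ↔ 3/4 = 1/2
¬(p1 ↔ p3) = ¬1/2 = 1/2
p1 ∨ ¬(p1 ↔ p3) = 1/4 ∨ 1/2 = 1/2
¬p2 = ¬3/4 = 1/4
¬p2 → p2 = 1/4 → 3/4 = 1
¬p3 = ¬3/4 = 1/4
¬p3 = ¬3/4 = 1/4
¬p3 → ¬p3 = 1/4 → 1/4 = 1
(¬p2 → p2) → (¬p3 → ¬p3) = 1 → 1 = 1
(p1 ∨ ¬(p1 ↔ p3)) ↔ ((¬p2 → p2) → (¬p3 → ¬p3)) = 1/2 ↔ 1 = 1/2
p1 → p2 = 1/4 → 3/4 = 1
p3 → p2 = 3/4 → 3/4 = 1
p1 ↔ p1 = 1/4 ↔ 1/4 = 1
(p3 → p2) → (p1 ↔ p1) = 1 → 1 = 1
(p1 → p2) ∨ ((p3 → p2) → (p1 ↔ p1)) = 1 ∨ 1 = 1
¬p2 = ¬3/4 = 1/4
p1 ↔ p2 = 1/4 ↔ 3/4 = 1/2
¬p2 ∨ (p1 ↔ p2) = 1/4 ∨ 1/2 = 1/2
¬(¬p2 ∨ (p1 ↔ p2)) = ¬1/2 = 1/2
((p1 → p2) ∨ ((p3 → p2) → (p1 ↔ p1))) → ¬(¬p2 ∨ (p1 ↔ p2)) = 1 → 1/2 = 1/2
((p1 ∨ ¬(p1 ↔ p3)) ↔ ((¬p2 → p2) → (¬p3 → ¬p3))) ↔ (((p1 → p2) ∨ ((p3 → p2) → (p1 ↔ p1))) → ¬(¬p2 ∨ (p1 ↔ p2))) = 1/2 ↔ 1/2 = 1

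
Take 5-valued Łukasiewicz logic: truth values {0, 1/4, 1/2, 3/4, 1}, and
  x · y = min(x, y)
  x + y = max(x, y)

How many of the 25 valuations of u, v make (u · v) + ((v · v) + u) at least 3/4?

16

value 1: 9 assignments (counts)
value 3/4: 7 assignments (counts)
value 1/2: 5 assignments
value 1/4: 3 assignments
value 0: 1 assignment
So 16 of the 25 assignments meet the threshold.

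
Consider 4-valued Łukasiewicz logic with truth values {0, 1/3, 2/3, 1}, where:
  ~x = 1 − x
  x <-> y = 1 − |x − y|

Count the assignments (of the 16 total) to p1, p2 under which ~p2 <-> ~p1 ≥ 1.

4

p1 = 0, p2 = 0 ↦ 1  ≥
p1 = 0, p2 = 1/3 ↦ 2/3  <
p1 = 0, p2 = 2/3 ↦ 1/3  <
p1 = 0, p2 = 1 ↦ 0  <
p1 = 1/3, p2 = 0 ↦ 2/3  <
p1 = 1/3, p2 = 1/3 ↦ 1  ≥
p1 = 1/3, p2 = 2/3 ↦ 2/3  <
p1 = 1/3, p2 = 1 ↦ 1/3  <
p1 = 2/3, p2 = 0 ↦ 1/3  <
p1 = 2/3, p2 = 1/3 ↦ 2/3  <
p1 = 2/3, p2 = 2/3 ↦ 1  ≥
p1 = 2/3, p2 = 1 ↦ 2/3  <
p1 = 1, p2 = 0 ↦ 0  <
p1 = 1, p2 = 1/3 ↦ 1/3  <
p1 = 1, p2 = 2/3 ↦ 2/3  <
p1 = 1, p2 = 1 ↦ 1  ≥
So 4 of the 16 assignments meet the threshold.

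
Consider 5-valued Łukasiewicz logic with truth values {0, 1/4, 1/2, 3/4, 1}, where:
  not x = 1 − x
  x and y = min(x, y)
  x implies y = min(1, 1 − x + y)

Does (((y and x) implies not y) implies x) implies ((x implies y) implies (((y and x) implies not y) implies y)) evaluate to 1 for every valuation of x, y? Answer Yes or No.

Yes

At x = 1, y = 1/2, for instance:
y and x = 1/2 and 1 = 1/2
not y = not 1/2 = 1/2
(y and x) implies not y = 1/2 implies 1/2 = 1
((y and x) implies not y) implies x = 1 implies 1 = 1
x implies y = 1 implies 1/2 = 1/2
((y and x) implies not y) implies y = 1 implies 1/2 = 1/2
(x implies y) implies (((y and x) implies not y) implies y) = 1/2 implies 1/2 = 1
(((y and x) implies not y) implies x) implies ((x implies y) implies (((y and x) implies not y) implies y)) = 1 implies 1 = 1
and checking the remaining 24 assignments likewise gives ≥ 1 in every case.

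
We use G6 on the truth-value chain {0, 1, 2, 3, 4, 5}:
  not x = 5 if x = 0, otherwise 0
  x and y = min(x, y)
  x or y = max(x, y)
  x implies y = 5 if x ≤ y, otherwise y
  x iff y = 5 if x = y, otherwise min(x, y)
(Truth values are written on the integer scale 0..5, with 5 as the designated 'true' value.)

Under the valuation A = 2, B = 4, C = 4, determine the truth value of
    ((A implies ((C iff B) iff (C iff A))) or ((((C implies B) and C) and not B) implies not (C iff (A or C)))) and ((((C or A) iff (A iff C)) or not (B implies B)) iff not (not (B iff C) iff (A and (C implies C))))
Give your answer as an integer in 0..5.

2

C iff B = 4 iff 4 = 5
C iff A = 4 iff 2 = 2
(C iff B) iff (C iff A) = 5 iff 2 = 2
A implies ((C iff B) iff (C iff A)) = 2 implies 2 = 5
C implies B = 4 implies 4 = 5
(C implies B) and C = 5 and 4 = 4
not B = not 4 = 0
((C implies B) and C) and not B = 4 and 0 = 0
A or C = 2 or 4 = 4
C iff (A or C) = 4 iff 4 = 5
not (C iff (A or C)) = not 5 = 0
(((C implies B) and C) and not B) implies not (C iff (A or C)) = 0 implies 0 = 5
(A implies ((C iff B) iff (C iff A))) or ((((C implies B) and C) and not B) implies not (C iff (A or C))) = 5 or 5 = 5
C or A = 4 or 2 = 4
A iff C = 2 iff 4 = 2
(C or A) iff (A iff C) = 4 iff 2 = 2
B implies B = 4 implies 4 = 5
not (B implies B) = not 5 = 0
((C or A) iff (A iff C)) or not (B implies B) = 2 or 0 = 2
B iff C = 4 iff 4 = 5
not (B iff C) = not 5 = 0
C implies C = 4 implies 4 = 5
A and (C implies C) = 2 and 5 = 2
not (B iff C) iff (A and (C implies C)) = 0 iff 2 = 0
not (not (B iff C) iff (A and (C implies C))) = not 0 = 5
(((C or A) iff (A iff C)) or not (B implies B)) iff not (not (B iff C) iff (A and (C implies C))) = 2 iff 5 = 2
((A implies ((C iff B) iff (C iff A))) or ((((C implies B) and C) and not B) implies not (C iff (A or C)))) and ((((C or A) iff (A iff C)) or not (B implies B)) iff not (not (B iff C) iff (A and (C implies C)))) = 5 and 2 = 2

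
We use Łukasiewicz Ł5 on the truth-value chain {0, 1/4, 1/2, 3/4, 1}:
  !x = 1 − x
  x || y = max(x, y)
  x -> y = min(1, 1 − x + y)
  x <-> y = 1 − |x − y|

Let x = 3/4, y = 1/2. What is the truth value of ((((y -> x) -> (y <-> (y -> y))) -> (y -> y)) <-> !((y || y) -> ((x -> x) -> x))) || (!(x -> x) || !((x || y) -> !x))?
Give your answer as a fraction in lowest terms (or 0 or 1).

y -> x = 1/2 -> 3/4 = 1
y -> y = 1/2 -> 1/2 = 1
y <-> (y -> y) = 1/2 <-> 1 = 1/2
(y -> x) -> (y <-> (y -> y)) = 1 -> 1/2 = 1/2
y -> y = 1/2 -> 1/2 = 1
((y -> x) -> (y <-> (y -> y))) -> (y -> y) = 1/2 -> 1 = 1
y || y = 1/2 || 1/2 = 1/2
x -> x = 3/4 -> 3/4 = 1
(x -> x) -> x = 1 -> 3/4 = 3/4
(y || y) -> ((x -> x) -> x) = 1/2 -> 3/4 = 1
!((y || y) -> ((x -> x) -> x)) = !1 = 0
(((y -> x) -> (y <-> (y -> y))) -> (y -> y)) <-> !((y || y) -> ((x -> x) -> x)) = 1 <-> 0 = 0
x -> x = 3/4 -> 3/4 = 1
!(x -> x) = !1 = 0
x || y = 3/4 || 1/2 = 3/4
!x = !3/4 = 1/4
(x || y) -> !x = 3/4 -> 1/4 = 1/2
!((x || y) -> !x) = !1/2 = 1/2
!(x -> x) || !((x || y) -> !x) = 0 || 1/2 = 1/2
((((y -> x) -> (y <-> (y -> y))) -> (y -> y)) <-> !((y || y) -> ((x -> x) -> x))) || (!(x -> x) || !((x || y) -> !x)) = 0 || 1/2 = 1/2

1/2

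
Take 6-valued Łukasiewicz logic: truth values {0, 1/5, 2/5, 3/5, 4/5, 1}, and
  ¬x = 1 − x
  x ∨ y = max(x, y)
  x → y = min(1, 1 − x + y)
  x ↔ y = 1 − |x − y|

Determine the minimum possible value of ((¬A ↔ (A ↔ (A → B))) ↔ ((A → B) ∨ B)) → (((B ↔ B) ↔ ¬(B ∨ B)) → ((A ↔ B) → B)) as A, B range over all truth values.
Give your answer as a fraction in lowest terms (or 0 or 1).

2/5

Take A = 1/5, B = 0:
¬A = ¬1/5 = 4/5
A → B = 1/5 → 0 = 4/5
A ↔ (A → B) = 1/5 ↔ 4/5 = 2/5
¬A ↔ (A ↔ (A → B)) = 4/5 ↔ 2/5 = 3/5
A → B = 1/5 → 0 = 4/5
(A → B) ∨ B = 4/5 ∨ 0 = 4/5
(¬A ↔ (A ↔ (A → B))) ↔ ((A → B) ∨ B) = 3/5 ↔ 4/5 = 4/5
B ↔ B = 0 ↔ 0 = 1
B ∨ B = 0 ∨ 0 = 0
¬(B ∨ B) = ¬0 = 1
(B ↔ B) ↔ ¬(B ∨ B) = 1 ↔ 1 = 1
A ↔ B = 1/5 ↔ 0 = 4/5
(A ↔ B) → B = 4/5 → 0 = 1/5
((B ↔ B) ↔ ¬(B ∨ B)) → ((A ↔ B) → B) = 1 → 1/5 = 1/5
((¬A ↔ (A ↔ (A → B))) ↔ ((A → B) ∨ B)) → (((B ↔ B) ↔ ¬(B ∨ B)) → ((A ↔ B) → B)) = 4/5 → 1/5 = 2/5
No assignment yields a value below 2/5, so this is the minimum.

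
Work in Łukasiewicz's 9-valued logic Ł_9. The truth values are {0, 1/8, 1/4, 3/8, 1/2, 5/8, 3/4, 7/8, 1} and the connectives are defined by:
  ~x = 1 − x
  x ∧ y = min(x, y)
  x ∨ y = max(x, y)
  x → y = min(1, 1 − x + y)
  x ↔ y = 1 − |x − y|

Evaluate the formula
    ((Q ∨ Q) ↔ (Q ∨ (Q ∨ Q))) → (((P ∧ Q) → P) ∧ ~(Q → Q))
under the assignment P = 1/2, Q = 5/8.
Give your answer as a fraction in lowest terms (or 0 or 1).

Q ∨ Q = 5/8 ∨ 5/8 = 5/8
Q ∨ Q = 5/8 ∨ 5/8 = 5/8
Q ∨ (Q ∨ Q) = 5/8 ∨ 5/8 = 5/8
(Q ∨ Q) ↔ (Q ∨ (Q ∨ Q)) = 5/8 ↔ 5/8 = 1
P ∧ Q = 1/2 ∧ 5/8 = 1/2
(P ∧ Q) → P = 1/2 → 1/2 = 1
Q → Q = 5/8 → 5/8 = 1
~(Q → Q) = ~1 = 0
((P ∧ Q) → P) ∧ ~(Q → Q) = 1 ∧ 0 = 0
((Q ∨ Q) ↔ (Q ∨ (Q ∨ Q))) → (((P ∧ Q) → P) ∧ ~(Q → Q)) = 1 → 0 = 0

0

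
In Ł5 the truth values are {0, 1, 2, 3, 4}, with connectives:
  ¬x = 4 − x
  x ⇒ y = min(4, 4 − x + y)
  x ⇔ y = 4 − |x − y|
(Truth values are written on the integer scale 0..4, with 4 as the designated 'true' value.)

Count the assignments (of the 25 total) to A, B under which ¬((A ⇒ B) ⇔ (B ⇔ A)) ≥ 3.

3

value 4: 1 assignment (counts)
value 3: 2 assignments (counts)
value 2: 3 assignments
value 1: 4 assignments
value 0: 15 assignments
So 3 of the 25 assignments meet the threshold.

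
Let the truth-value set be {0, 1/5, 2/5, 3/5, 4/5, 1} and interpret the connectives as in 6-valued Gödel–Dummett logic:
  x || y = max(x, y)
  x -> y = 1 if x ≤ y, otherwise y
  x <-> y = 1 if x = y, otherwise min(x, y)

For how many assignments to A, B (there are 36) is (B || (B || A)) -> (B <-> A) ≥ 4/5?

8

value 1: 6 assignments (counts)
value 4/5: 2 assignments (counts)
value 3/5: 4 assignments
value 2/5: 6 assignments
value 1/5: 8 assignments
value 0: 10 assignments
So 8 of the 36 assignments meet the threshold.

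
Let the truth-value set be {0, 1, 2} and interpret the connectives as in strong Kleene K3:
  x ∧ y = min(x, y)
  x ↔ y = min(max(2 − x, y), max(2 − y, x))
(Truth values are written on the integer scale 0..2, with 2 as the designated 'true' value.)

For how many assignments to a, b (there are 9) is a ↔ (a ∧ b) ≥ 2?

a = 0, b = 0 ↦ 2  ≥
a = 0, b = 1 ↦ 2  ≥
a = 0, b = 2 ↦ 2  ≥
a = 1, b = 0 ↦ 1  <
a = 1, b = 1 ↦ 1  <
a = 1, b = 2 ↦ 1  <
a = 2, b = 0 ↦ 0  <
a = 2, b = 1 ↦ 1  <
a = 2, b = 2 ↦ 2  ≥
So 4 of the 9 assignments meet the threshold.

4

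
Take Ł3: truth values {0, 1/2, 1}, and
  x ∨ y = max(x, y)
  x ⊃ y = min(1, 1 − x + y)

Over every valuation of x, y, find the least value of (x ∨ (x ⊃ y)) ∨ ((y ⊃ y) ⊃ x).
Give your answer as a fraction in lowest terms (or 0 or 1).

1/2

Take x = 1/2, y = 0:
x ⊃ y = 1/2 ⊃ 0 = 1/2
x ∨ (x ⊃ y) = 1/2 ∨ 1/2 = 1/2
y ⊃ y = 0 ⊃ 0 = 1
(y ⊃ y) ⊃ x = 1 ⊃ 1/2 = 1/2
(x ∨ (x ⊃ y)) ∨ ((y ⊃ y) ⊃ x) = 1/2 ∨ 1/2 = 1/2
No assignment yields a value below 1/2, so this is the minimum.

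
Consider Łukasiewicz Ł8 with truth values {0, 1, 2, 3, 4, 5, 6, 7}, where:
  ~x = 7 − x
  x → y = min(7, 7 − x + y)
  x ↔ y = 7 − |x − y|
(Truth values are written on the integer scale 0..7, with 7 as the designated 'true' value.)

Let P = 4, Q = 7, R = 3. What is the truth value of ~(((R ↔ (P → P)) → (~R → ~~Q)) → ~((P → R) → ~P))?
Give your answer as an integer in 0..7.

4

P → P = 4 → 4 = 7
R ↔ (P → P) = 3 ↔ 7 = 3
~R = ~3 = 4
~Q = ~7 = 0
~~Q = ~0 = 7
~R → ~~Q = 4 → 7 = 7
(R ↔ (P → P)) → (~R → ~~Q) = 3 → 7 = 7
P → R = 4 → 3 = 6
~P = ~4 = 3
(P → R) → ~P = 6 → 3 = 4
~((P → R) → ~P) = ~4 = 3
((R ↔ (P → P)) → (~R → ~~Q)) → ~((P → R) → ~P) = 7 → 3 = 3
~(((R ↔ (P → P)) → (~R → ~~Q)) → ~((P → R) → ~P)) = ~3 = 4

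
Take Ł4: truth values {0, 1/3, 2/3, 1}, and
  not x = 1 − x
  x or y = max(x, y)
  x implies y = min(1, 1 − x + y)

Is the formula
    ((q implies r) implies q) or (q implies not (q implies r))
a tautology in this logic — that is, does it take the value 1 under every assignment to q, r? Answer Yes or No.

Counterexample: take q = 1/3, r = 1/3.
q implies r = 1/3 implies 1/3 = 1
(q implies r) implies q = 1 implies 1/3 = 1/3
q implies r = 1/3 implies 1/3 = 1
not (q implies r) = not 1 = 0
q implies not (q implies r) = 1/3 implies 0 = 2/3
((q implies r) implies q) or (q implies not (q implies r)) = 1/3 or 2/3 = 2/3
This gives 2/3 ≠ 1.

No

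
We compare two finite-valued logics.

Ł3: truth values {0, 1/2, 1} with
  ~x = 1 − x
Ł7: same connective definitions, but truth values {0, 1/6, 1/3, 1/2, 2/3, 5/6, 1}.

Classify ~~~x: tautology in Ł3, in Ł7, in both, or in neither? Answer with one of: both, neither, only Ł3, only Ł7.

neither

In Ł3: at x = 1/2 the value is 1/2 — not a tautology.
In Ł7: at x = 1/6 the value is 5/6 — not a tautology.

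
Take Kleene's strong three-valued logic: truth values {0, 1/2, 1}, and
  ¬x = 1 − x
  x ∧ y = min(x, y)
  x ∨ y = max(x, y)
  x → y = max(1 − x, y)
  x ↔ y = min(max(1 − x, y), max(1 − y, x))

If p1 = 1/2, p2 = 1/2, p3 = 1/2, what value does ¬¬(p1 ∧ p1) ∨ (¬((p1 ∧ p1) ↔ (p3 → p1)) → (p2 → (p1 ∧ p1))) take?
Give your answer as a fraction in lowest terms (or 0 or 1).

1/2

p1 ∧ p1 = 1/2 ∧ 1/2 = 1/2
¬(p1 ∧ p1) = ¬1/2 = 1/2
¬¬(p1 ∧ p1) = ¬1/2 = 1/2
p1 ∧ p1 = 1/2 ∧ 1/2 = 1/2
p3 → p1 = 1/2 → 1/2 = 1/2
(p1 ∧ p1) ↔ (p3 → p1) = 1/2 ↔ 1/2 = 1/2
¬((p1 ∧ p1) ↔ (p3 → p1)) = ¬1/2 = 1/2
p1 ∧ p1 = 1/2 ∧ 1/2 = 1/2
p2 → (p1 ∧ p1) = 1/2 → 1/2 = 1/2
¬((p1 ∧ p1) ↔ (p3 → p1)) → (p2 → (p1 ∧ p1)) = 1/2 → 1/2 = 1/2
¬¬(p1 ∧ p1) ∨ (¬((p1 ∧ p1) ↔ (p3 → p1)) → (p2 → (p1 ∧ p1))) = 1/2 ∨ 1/2 = 1/2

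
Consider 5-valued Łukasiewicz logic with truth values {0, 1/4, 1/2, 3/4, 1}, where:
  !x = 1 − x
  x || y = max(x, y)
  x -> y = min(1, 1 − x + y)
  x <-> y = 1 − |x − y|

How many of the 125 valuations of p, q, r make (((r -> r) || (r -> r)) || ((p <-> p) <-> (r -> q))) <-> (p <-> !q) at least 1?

value 1: 25 assignments (counts)
value 3/4: 40 assignments
value 1/2: 30 assignments
value 1/4: 20 assignments
value 0: 10 assignments
So 25 of the 125 assignments meet the threshold.

25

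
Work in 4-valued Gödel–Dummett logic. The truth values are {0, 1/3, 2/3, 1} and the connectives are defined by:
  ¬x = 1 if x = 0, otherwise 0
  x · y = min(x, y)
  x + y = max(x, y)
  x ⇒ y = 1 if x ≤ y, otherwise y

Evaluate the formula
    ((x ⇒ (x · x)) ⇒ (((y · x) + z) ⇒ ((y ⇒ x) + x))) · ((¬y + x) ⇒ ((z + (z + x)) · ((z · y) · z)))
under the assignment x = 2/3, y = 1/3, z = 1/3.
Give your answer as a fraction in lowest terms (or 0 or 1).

1/3

x · x = 2/3 · 2/3 = 2/3
x ⇒ (x · x) = 2/3 ⇒ 2/3 = 1
y · x = 1/3 · 2/3 = 1/3
(y · x) + z = 1/3 + 1/3 = 1/3
y ⇒ x = 1/3 ⇒ 2/3 = 1
(y ⇒ x) + x = 1 + 2/3 = 1
((y · x) + z) ⇒ ((y ⇒ x) + x) = 1/3 ⇒ 1 = 1
(x ⇒ (x · x)) ⇒ (((y · x) + z) ⇒ ((y ⇒ x) + x)) = 1 ⇒ 1 = 1
¬y = ¬1/3 = 0
¬y + x = 0 + 2/3 = 2/3
z + x = 1/3 + 2/3 = 2/3
z + (z + x) = 1/3 + 2/3 = 2/3
z · y = 1/3 · 1/3 = 1/3
(z · y) · z = 1/3 · 1/3 = 1/3
(z + (z + x)) · ((z · y) · z) = 2/3 · 1/3 = 1/3
(¬y + x) ⇒ ((z + (z + x)) · ((z · y) · z)) = 2/3 ⇒ 1/3 = 1/3
((x ⇒ (x · x)) ⇒ (((y · x) + z) ⇒ ((y ⇒ x) + x))) · ((¬y + x) ⇒ ((z + (z + x)) · ((z · y) · z))) = 1 · 1/3 = 1/3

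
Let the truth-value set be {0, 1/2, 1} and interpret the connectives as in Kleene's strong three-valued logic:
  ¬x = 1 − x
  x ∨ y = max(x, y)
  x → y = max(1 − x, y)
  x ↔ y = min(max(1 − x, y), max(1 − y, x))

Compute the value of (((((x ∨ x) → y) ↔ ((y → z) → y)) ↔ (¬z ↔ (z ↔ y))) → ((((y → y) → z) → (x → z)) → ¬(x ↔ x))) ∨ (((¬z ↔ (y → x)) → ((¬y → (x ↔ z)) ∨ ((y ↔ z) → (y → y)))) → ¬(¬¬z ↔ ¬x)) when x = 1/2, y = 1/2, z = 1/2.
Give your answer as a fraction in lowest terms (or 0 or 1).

1/2

x ∨ x = 1/2 ∨ 1/2 = 1/2
(x ∨ x) → y = 1/2 → 1/2 = 1/2
y → z = 1/2 → 1/2 = 1/2
(y → z) → y = 1/2 → 1/2 = 1/2
((x ∨ x) → y) ↔ ((y → z) → y) = 1/2 ↔ 1/2 = 1/2
¬z = ¬1/2 = 1/2
z ↔ y = 1/2 ↔ 1/2 = 1/2
¬z ↔ (z ↔ y) = 1/2 ↔ 1/2 = 1/2
(((x ∨ x) → y) ↔ ((y → z) → y)) ↔ (¬z ↔ (z ↔ y)) = 1/2 ↔ 1/2 = 1/2
y → y = 1/2 → 1/2 = 1/2
(y → y) → z = 1/2 → 1/2 = 1/2
x → z = 1/2 → 1/2 = 1/2
((y → y) → z) → (x → z) = 1/2 → 1/2 = 1/2
x ↔ x = 1/2 ↔ 1/2 = 1/2
¬(x ↔ x) = ¬1/2 = 1/2
(((y → y) → z) → (x → z)) → ¬(x ↔ x) = 1/2 → 1/2 = 1/2
((((x ∨ x) → y) ↔ ((y → z) → y)) ↔ (¬z ↔ (z ↔ y))) → ((((y → y) → z) → (x → z)) → ¬(x ↔ x)) = 1/2 → 1/2 = 1/2
¬z = ¬1/2 = 1/2
y → x = 1/2 → 1/2 = 1/2
¬z ↔ (y → x) = 1/2 ↔ 1/2 = 1/2
¬y = ¬1/2 = 1/2
x ↔ z = 1/2 ↔ 1/2 = 1/2
¬y → (x ↔ z) = 1/2 → 1/2 = 1/2
y ↔ z = 1/2 ↔ 1/2 = 1/2
y → y = 1/2 → 1/2 = 1/2
(y ↔ z) → (y → y) = 1/2 → 1/2 = 1/2
(¬y → (x ↔ z)) ∨ ((y ↔ z) → (y → y)) = 1/2 ∨ 1/2 = 1/2
(¬z ↔ (y → x)) → ((¬y → (x ↔ z)) ∨ ((y ↔ z) → (y → y))) = 1/2 → 1/2 = 1/2
¬z = ¬1/2 = 1/2
¬¬z = ¬1/2 = 1/2
¬x = ¬1/2 = 1/2
¬¬z ↔ ¬x = 1/2 ↔ 1/2 = 1/2
¬(¬¬z ↔ ¬x) = ¬1/2 = 1/2
((¬z ↔ (y → x)) → ((¬y → (x ↔ z)) ∨ ((y ↔ z) → (y → y)))) → ¬(¬¬z ↔ ¬x) = 1/2 → 1/2 = 1/2
(((((x ∨ x) → y) ↔ ((y → z) → y)) ↔ (¬z ↔ (z ↔ y))) → ((((y → y) → z) → (x → z)) → ¬(x ↔ x))) ∨ (((¬z ↔ (y → x)) → ((¬y → (x ↔ z)) ∨ ((y ↔ z) → (y → y)))) → ¬(¬¬z ↔ ¬x)) = 1/2 ∨ 1/2 = 1/2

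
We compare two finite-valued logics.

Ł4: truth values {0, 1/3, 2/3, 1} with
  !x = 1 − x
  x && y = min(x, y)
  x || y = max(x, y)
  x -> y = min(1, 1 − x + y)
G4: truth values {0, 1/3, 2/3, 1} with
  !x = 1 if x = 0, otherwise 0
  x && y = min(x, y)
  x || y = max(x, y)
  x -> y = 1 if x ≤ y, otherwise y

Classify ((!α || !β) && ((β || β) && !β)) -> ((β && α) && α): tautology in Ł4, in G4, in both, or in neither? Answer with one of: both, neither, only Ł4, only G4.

only G4

In Ł4: at α = 0, β = 1/3 the value is 2/3 — not a tautology.
In G4: every assignment gives 1 — tautology.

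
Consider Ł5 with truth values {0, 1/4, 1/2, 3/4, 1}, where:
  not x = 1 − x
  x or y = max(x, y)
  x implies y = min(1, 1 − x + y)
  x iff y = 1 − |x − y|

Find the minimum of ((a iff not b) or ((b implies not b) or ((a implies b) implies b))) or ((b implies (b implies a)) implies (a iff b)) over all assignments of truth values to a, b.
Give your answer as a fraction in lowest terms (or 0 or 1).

Take a = 0, b = 3/4:
not b = not 3/4 = 1/4
a iff not b = 0 iff 1/4 = 3/4
not b = not 3/4 = 1/4
b implies not b = 3/4 implies 1/4 = 1/2
a implies b = 0 implies 3/4 = 1
(a implies b) implies b = 1 implies 3/4 = 3/4
(b implies not b) or ((a implies b) implies b) = 1/2 or 3/4 = 3/4
(a iff not b) or ((b implies not b) or ((a implies b) implies b)) = 3/4 or 3/4 = 3/4
b implies a = 3/4 implies 0 = 1/4
b implies (b implies a) = 3/4 implies 1/4 = 1/2
a iff b = 0 iff 3/4 = 1/4
(b implies (b implies a)) implies (a iff b) = 1/2 implies 1/4 = 3/4
((a iff not b) or ((b implies not b) or ((a implies b) implies b))) or ((b implies (b implies a)) implies (a iff b)) = 3/4 or 3/4 = 3/4
No assignment yields a value below 3/4, so this is the minimum.

3/4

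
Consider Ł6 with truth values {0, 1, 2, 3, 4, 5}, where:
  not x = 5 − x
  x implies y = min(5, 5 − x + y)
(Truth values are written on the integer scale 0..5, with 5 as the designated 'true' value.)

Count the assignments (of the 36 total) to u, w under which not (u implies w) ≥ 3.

6

value 5: 1 assignment (counts)
value 4: 2 assignments (counts)
value 3: 3 assignments (counts)
value 2: 4 assignments
value 1: 5 assignments
value 0: 21 assignments
So 6 of the 36 assignments meet the threshold.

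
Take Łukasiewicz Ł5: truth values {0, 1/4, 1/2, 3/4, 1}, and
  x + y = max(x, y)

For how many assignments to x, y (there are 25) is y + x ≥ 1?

9

value 1: 9 assignments (counts)
value 3/4: 7 assignments
value 1/2: 5 assignments
value 1/4: 3 assignments
value 0: 1 assignment
So 9 of the 25 assignments meet the threshold.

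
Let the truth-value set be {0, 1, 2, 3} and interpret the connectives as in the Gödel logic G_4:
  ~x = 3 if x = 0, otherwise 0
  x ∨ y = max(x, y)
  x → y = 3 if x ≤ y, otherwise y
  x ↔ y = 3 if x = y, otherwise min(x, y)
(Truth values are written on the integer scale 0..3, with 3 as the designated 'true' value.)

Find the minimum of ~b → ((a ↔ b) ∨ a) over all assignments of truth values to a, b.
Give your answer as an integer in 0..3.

Take a = 1, b = 0:
~b = ~0 = 3
a ↔ b = 1 ↔ 0 = 0
(a ↔ b) ∨ a = 0 ∨ 1 = 1
~b → ((a ↔ b) ∨ a) = 3 → 1 = 1
No assignment yields a value below 1, so this is the minimum.

1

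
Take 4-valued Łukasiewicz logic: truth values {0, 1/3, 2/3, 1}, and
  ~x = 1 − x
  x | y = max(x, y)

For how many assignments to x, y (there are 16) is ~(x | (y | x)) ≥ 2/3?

x = 0, y = 0 ↦ 1  ≥
x = 0, y = 1/3 ↦ 2/3  ≥
x = 0, y = 2/3 ↦ 1/3  <
x = 0, y = 1 ↦ 0  <
x = 1/3, y = 0 ↦ 2/3  ≥
x = 1/3, y = 1/3 ↦ 2/3  ≥
x = 1/3, y = 2/3 ↦ 1/3  <
x = 1/3, y = 1 ↦ 0  <
x = 2/3, y = 0 ↦ 1/3  <
x = 2/3, y = 1/3 ↦ 1/3  <
x = 2/3, y = 2/3 ↦ 1/3  <
x = 2/3, y = 1 ↦ 0  <
x = 1, y = 0 ↦ 0  <
x = 1, y = 1/3 ↦ 0  <
x = 1, y = 2/3 ↦ 0  <
x = 1, y = 1 ↦ 0  <
So 4 of the 16 assignments meet the threshold.

4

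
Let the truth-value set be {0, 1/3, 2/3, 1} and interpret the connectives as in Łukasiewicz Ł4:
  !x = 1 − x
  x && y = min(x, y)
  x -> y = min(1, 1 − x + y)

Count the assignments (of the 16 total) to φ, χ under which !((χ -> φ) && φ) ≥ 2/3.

φ = 0, χ = 0 ↦ 1  ≥
φ = 0, χ = 1/3 ↦ 1  ≥
φ = 0, χ = 2/3 ↦ 1  ≥
φ = 0, χ = 1 ↦ 1  ≥
φ = 1/3, χ = 0 ↦ 2/3  ≥
φ = 1/3, χ = 1/3 ↦ 2/3  ≥
φ = 1/3, χ = 2/3 ↦ 2/3  ≥
φ = 1/3, χ = 1 ↦ 2/3  ≥
φ = 2/3, χ = 0 ↦ 1/3  <
φ = 2/3, χ = 1/3 ↦ 1/3  <
φ = 2/3, χ = 2/3 ↦ 1/3  <
φ = 2/3, χ = 1 ↦ 1/3  <
φ = 1, χ = 0 ↦ 0  <
φ = 1, χ = 1/3 ↦ 0  <
φ = 1, χ = 2/3 ↦ 0  <
φ = 1, χ = 1 ↦ 0  <
So 8 of the 16 assignments meet the threshold.

8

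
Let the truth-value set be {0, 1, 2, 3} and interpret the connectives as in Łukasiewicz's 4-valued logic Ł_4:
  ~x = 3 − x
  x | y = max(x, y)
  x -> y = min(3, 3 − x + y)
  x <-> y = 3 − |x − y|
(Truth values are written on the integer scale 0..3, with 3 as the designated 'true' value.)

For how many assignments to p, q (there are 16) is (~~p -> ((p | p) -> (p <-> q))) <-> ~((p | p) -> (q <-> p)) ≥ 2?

p = 0, q = 0 ↦ 0  <
p = 0, q = 1 ↦ 0  <
p = 0, q = 2 ↦ 0  <
p = 0, q = 3 ↦ 0  <
p = 1, q = 0 ↦ 0  <
p = 1, q = 1 ↦ 0  <
p = 1, q = 2 ↦ 0  <
p = 1, q = 3 ↦ 0  <
p = 2, q = 0 ↦ 1  <
p = 2, q = 1 ↦ 0  <
p = 2, q = 2 ↦ 0  <
p = 2, q = 3 ↦ 0  <
p = 3, q = 0 ↦ 0  <
p = 3, q = 1 ↦ 2  ≥
p = 3, q = 2 ↦ 2  ≥
p = 3, q = 3 ↦ 0  <
So 2 of the 16 assignments meet the threshold.

2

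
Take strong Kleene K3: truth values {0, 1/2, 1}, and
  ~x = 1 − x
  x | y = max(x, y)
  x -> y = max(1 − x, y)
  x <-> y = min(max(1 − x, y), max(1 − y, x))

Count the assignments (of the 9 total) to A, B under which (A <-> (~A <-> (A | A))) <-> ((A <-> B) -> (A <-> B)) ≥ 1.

A = 0, B = 0 ↦ 1  ≥
A = 0, B = 1/2 ↦ 1/2  <
A = 0, B = 1 ↦ 1  ≥
A = 1/2, B = 0 ↦ 1/2  <
A = 1/2, B = 1/2 ↦ 1/2  <
A = 1/2, B = 1 ↦ 1/2  <
A = 1, B = 0 ↦ 0  <
A = 1, B = 1/2 ↦ 1/2  <
A = 1, B = 1 ↦ 0  <
So 2 of the 9 assignments meet the threshold.

2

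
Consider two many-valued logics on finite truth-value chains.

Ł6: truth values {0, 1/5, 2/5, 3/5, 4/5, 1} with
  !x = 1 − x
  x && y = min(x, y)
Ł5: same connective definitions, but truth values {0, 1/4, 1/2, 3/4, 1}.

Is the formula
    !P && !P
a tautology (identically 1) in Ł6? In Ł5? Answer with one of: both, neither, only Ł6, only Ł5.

In Ł6: at P = 1/5 the value is 4/5 — not a tautology.
In Ł5: at P = 1/4 the value is 3/4 — not a tautology.

neither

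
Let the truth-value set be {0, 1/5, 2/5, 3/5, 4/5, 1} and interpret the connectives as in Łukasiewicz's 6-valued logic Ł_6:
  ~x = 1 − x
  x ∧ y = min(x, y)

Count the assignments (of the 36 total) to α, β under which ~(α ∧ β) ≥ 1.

value 1: 11 assignments (counts)
value 4/5: 9 assignments
value 3/5: 7 assignments
value 2/5: 5 assignments
value 1/5: 3 assignments
value 0: 1 assignment
So 11 of the 36 assignments meet the threshold.

11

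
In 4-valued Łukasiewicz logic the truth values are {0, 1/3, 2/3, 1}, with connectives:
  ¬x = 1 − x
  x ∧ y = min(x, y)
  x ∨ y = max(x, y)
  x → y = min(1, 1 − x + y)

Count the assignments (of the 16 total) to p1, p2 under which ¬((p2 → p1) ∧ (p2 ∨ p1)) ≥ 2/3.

7

p1 = 0, p2 = 0 ↦ 1  ≥
p1 = 0, p2 = 1/3 ↦ 2/3  ≥
p1 = 0, p2 = 2/3 ↦ 2/3  ≥
p1 = 0, p2 = 1 ↦ 1  ≥
p1 = 1/3, p2 = 0 ↦ 2/3  ≥
p1 = 1/3, p2 = 1/3 ↦ 2/3  ≥
p1 = 1/3, p2 = 2/3 ↦ 1/3  <
p1 = 1/3, p2 = 1 ↦ 2/3  ≥
p1 = 2/3, p2 = 0 ↦ 1/3  <
p1 = 2/3, p2 = 1/3 ↦ 1/3  <
p1 = 2/3, p2 = 2/3 ↦ 1/3  <
p1 = 2/3, p2 = 1 ↦ 1/3  <
p1 = 1, p2 = 0 ↦ 0  <
p1 = 1, p2 = 1/3 ↦ 0  <
p1 = 1, p2 = 2/3 ↦ 0  <
p1 = 1, p2 = 1 ↦ 0  <
So 7 of the 16 assignments meet the threshold.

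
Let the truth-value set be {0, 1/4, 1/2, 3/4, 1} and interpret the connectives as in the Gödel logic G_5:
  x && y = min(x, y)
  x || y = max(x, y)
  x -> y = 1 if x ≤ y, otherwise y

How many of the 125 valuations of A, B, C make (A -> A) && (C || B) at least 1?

value 1: 45 assignments (counts)
value 3/4: 35 assignments
value 1/2: 25 assignments
value 1/4: 15 assignments
value 0: 5 assignments
So 45 of the 125 assignments meet the threshold.

45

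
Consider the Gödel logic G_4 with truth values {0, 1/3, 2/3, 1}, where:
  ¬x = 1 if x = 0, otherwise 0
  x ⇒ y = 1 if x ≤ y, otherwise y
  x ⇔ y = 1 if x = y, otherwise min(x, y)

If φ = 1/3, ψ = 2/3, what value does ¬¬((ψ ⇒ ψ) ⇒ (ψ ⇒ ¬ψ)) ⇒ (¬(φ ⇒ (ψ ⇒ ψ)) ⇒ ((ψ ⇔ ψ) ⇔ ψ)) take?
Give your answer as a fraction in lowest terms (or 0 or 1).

1

ψ ⇒ ψ = 2/3 ⇒ 2/3 = 1
¬ψ = ¬2/3 = 0
ψ ⇒ ¬ψ = 2/3 ⇒ 0 = 0
(ψ ⇒ ψ) ⇒ (ψ ⇒ ¬ψ) = 1 ⇒ 0 = 0
¬((ψ ⇒ ψ) ⇒ (ψ ⇒ ¬ψ)) = ¬0 = 1
¬¬((ψ ⇒ ψ) ⇒ (ψ ⇒ ¬ψ)) = ¬1 = 0
ψ ⇒ ψ = 2/3 ⇒ 2/3 = 1
φ ⇒ (ψ ⇒ ψ) = 1/3 ⇒ 1 = 1
¬(φ ⇒ (ψ ⇒ ψ)) = ¬1 = 0
ψ ⇔ ψ = 2/3 ⇔ 2/3 = 1
(ψ ⇔ ψ) ⇔ ψ = 1 ⇔ 2/3 = 2/3
¬(φ ⇒ (ψ ⇒ ψ)) ⇒ ((ψ ⇔ ψ) ⇔ ψ) = 0 ⇒ 2/3 = 1
¬¬((ψ ⇒ ψ) ⇒ (ψ ⇒ ¬ψ)) ⇒ (¬(φ ⇒ (ψ ⇒ ψ)) ⇒ ((ψ ⇔ ψ) ⇔ ψ)) = 0 ⇒ 1 = 1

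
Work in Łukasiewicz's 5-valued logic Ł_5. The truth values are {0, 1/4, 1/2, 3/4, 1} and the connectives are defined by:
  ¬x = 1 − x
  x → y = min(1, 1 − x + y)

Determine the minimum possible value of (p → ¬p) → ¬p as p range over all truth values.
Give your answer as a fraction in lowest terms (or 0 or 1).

1/2

Take p = 1/2:
¬p = ¬1/2 = 1/2
p → ¬p = 1/2 → 1/2 = 1
¬p = ¬1/2 = 1/2
(p → ¬p) → ¬p = 1 → 1/2 = 1/2
No assignment yields a value below 1/2, so this is the minimum.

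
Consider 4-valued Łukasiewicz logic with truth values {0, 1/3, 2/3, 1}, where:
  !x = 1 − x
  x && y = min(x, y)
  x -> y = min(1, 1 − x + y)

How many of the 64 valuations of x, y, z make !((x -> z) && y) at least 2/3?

value 1: 19 assignments (counts)
value 2/3: 19 assignments (counts)
value 1/3: 16 assignments
value 0: 10 assignments
So 38 of the 64 assignments meet the threshold.

38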